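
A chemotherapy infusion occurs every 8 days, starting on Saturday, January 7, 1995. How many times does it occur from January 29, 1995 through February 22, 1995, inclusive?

Occurrences land 8·i days after January 7, 1995 for i = 0, 1, 2, …
January 29, 1995 is 22 days after the start; 22 ÷ 8 = 2 remainder 6; since the remainder is 6, round up to i = 3. First occurrence in the window: #4 on January 31, 1995 (3×8 = 24 days in).
February 22, 1995 is 46 days after the start; 46 ÷ 8 = 5 remainder 6. Last occurrence in the window: #6 on February 16, 1995.
Occurrences #4 through #6: 3 in total.

3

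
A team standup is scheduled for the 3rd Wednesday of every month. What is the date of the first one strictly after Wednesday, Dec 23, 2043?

Jan 20, 2044

Dec 2043 starts on a Tuesday; its first Wednesday is the 2nd, so the 3rd Wednesday is the 16th — Dec 16, 2043.
That is not after Dec 23, 2043, so look at Jan 2044.
Jan 2044 starts on a Friday; its first Wednesday is the 6th, so the 3rd Wednesday is the 20th — Jan 20, 2044.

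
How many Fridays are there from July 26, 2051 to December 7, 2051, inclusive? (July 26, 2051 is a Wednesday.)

19

July 26, 2051 is a Wednesday; the first Friday on or after it is July 28, 2051 (2 days later).
From July 28, 2051 to December 7, 2051: 3 + 31 + 30 + 31 + 30 + 7 = 132 days (rest of July, August, September, October, November, December).
132 ÷ 7 = 18 full weeks with remainder 6, so 18 more Fridays after the first → 19.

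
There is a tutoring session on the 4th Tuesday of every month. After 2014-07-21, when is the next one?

2014-07-22

July 2014 starts on a Tuesday; its first Tuesday is the 1st, so the 4th Tuesday is the 22nd — 2014-07-22.
2014-07-22 is after 2014-07-21, so that is the next one.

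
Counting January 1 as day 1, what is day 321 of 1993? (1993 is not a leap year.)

November 17, 1993

January has 31 days (321 − 31 = 290 remain).
February has 28 days (290 − 28 = 262 remain).
March has 31 days (262 − 31 = 231 remain).
April has 30 days (231 − 30 = 201 remain).
May has 31 days (201 − 31 = 170 remain).
June has 30 days (170 − 30 = 140 remain).
July has 31 days (140 − 31 = 109 remain).
August has 31 days (109 − 31 = 78 remain).
September has 30 days (78 − 30 = 48 remain).
October has 31 days (48 − 31 = 17 remain).
17 into November → November 17.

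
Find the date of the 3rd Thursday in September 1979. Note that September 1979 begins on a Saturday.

September 1979 begins on a Saturday, so the first Thursday is September 6 (5 days later).
The 3rd Thursday is 2 weeks later: 6 + 14 = 20.

1979-09-20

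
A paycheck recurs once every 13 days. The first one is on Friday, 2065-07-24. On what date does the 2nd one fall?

2065-08-06

The 2nd occurrence is 1 interval after the first: 1 × 13 = 13 days after 2065-07-24.
July has 31 days — 7 days to the end of July leaves 6.
6 days into August → 2065-08-06.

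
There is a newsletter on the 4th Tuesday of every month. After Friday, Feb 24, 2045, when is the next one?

Feb 28, 2045

Feb 2045 starts on a Wednesday; its first Tuesday is the 7th, so the 4th Tuesday is the 28th — Feb 28, 2045.
Feb 28, 2045 is after Feb 24, 2045, so that is the next one.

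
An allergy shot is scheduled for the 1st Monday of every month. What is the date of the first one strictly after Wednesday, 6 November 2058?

2 December 2058

November 2058 starts on a Friday, so its 1st Monday is 4 November 2058 (3 days in).
That is not after 6 November 2058, so look at December 2058.
December 2058 starts on a Sunday, so its 1st Monday is 2 December 2058 (1 day in).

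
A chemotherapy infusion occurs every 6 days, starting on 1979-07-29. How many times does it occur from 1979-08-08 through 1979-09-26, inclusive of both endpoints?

8

Occurrences land 6·i days after 1979-07-29 for i = 0, 1, 2, …
1979-08-08 is 10 days after the start; 10 ÷ 6 = 1 remainder 4; since the remainder is 4, round up to i = 2. First occurrence in the window: #3 on 1979-08-10 (2×6 = 12 days in).
1979-09-26 is 59 days after the start; 59 ÷ 6 = 9 remainder 5. Last occurrence in the window: #10 on 1979-09-21.
Occurrences #3 through #10: 8 in total.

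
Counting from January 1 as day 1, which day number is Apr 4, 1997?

Days in months before Apr: 31 + 28 + 31 = 90.
Plus 4 days into Apr → day 94.

94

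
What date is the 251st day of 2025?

8 September 2025

January has 31 days (251 − 31 = 220 remain).
February has 28 days (220 − 28 = 192 remain).
March has 31 days (192 − 31 = 161 remain).
April has 30 days (161 − 30 = 131 remain).
May has 31 days (131 − 31 = 100 remain).
June has 30 days (100 − 30 = 70 remain).
July has 31 days (70 − 31 = 39 remain).
August has 31 days (39 − 31 = 8 remain).
8 into September → September 8.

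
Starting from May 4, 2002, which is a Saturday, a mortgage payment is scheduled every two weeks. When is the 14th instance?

The 14th occurrence is 13 intervals after the first: 13 × 14 = 182 days after May 4, 2002.
May has 31 days — 27 days to the end of May leaves 155.
June has 30 days (125 left).
July has 31 days (94 left).
August has 31 days (63 left).
September has 30 days (33 left).
October has 31 days (2 left).
2 days into November → November 2, 2002.

November 2, 2002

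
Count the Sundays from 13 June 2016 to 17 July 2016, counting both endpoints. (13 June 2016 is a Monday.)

5

13 June 2016 is a Monday; the first Sunday on or after it is 19 June 2016 (6 days later).
From 19 June 2016 to 17 July 2016: 11 + 17 = 28 days (rest of June, July).
28 ÷ 7 = 4 full weeks with remainder 0, so 4 more Sundays after the first → 5.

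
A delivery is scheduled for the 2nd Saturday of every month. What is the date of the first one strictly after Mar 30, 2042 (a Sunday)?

Apr 12, 2042

Mar 2042 starts on a Saturday; its first Saturday is the 1st, so the 2nd Saturday is the 8th — Mar 8, 2042.
That is not after Mar 30, 2042, so look at Apr 2042.
Apr 2042 starts on a Tuesday; its first Saturday is the 5th, so the 2nd Saturday is the 12th — Apr 12, 2042.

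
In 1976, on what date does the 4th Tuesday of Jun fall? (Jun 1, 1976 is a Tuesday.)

Jun 22, 1976

Jun 1976 begins on a Tuesday, so the first Tuesday is Jun 1.
The 4th Tuesday is 3 weeks later: 1 + 21 = 22.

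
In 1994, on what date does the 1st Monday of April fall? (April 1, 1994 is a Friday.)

April 1994 begins on a Friday, so the first Monday is April 4 (3 days later).

4 April 1994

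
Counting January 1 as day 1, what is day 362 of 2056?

January has 31 days (362 − 31 = 331 remain).
February has 29 days (331 − 29 = 302 remain).
March has 31 days (302 − 31 = 271 remain).
April has 30 days (271 − 30 = 241 remain).
May has 31 days (241 − 31 = 210 remain).
June has 30 days (210 − 30 = 180 remain).
July has 31 days (180 − 31 = 149 remain).
August has 31 days (149 − 31 = 118 remain).
September has 30 days (118 − 30 = 88 remain).
October has 31 days (88 − 31 = 57 remain).
November has 30 days (57 − 30 = 27 remain).
27 into December → December 27.

2056-12-27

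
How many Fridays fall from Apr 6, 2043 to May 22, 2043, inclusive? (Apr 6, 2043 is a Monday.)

7

Apr 6, 2043 is a Monday; the first Friday on or after it is Apr 10, 2043 (4 days later).
From Apr 10, 2043 to May 22, 2043: 20 + 22 = 42 days (rest of Apr, May).
42 ÷ 7 = 6 full weeks with remainder 0, so 6 more Fridays after the first → 7.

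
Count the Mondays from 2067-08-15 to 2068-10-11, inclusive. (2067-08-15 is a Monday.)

61

2067-08-15 is a Monday; the first Monday on or after it is 2067-08-15.
From 2067-08-15 to 2068-10-11: 138 + 285 = 423 days (rest of 2067, to 2068-10-11 in 2068).
423 ÷ 7 = 60 full weeks with remainder 3, so 60 more Mondays after the first → 61.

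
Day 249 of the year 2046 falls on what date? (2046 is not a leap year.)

2046-09-06

January has 31 days (249 − 31 = 218 remain).
February has 28 days (218 − 28 = 190 remain).
March has 31 days (190 − 31 = 159 remain).
April has 30 days (159 − 30 = 129 remain).
May has 31 days (129 − 31 = 98 remain).
June has 30 days (98 − 30 = 68 remain).
July has 31 days (68 − 31 = 37 remain).
August has 31 days (37 − 31 = 6 remain).
6 into September → September 6.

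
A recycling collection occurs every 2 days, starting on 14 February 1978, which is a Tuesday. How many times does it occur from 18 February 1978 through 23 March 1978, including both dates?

Occurrences land 2·i days after 14 February 1978 for i = 0, 1, 2, …
18 February 1978 is 4 days after the start; 4 ÷ 2 = 2 remainder 0. First occurrence in the window: #3 on 18 February 1978 (2×2 = 4 days in).
23 March 1978 is 37 days after the start; 37 ÷ 2 = 18 remainder 1. Last occurrence in the window: #19 on 22 March 1978.
Occurrences #3 through #19: 17 in total.

17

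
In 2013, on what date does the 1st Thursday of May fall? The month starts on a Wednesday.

May 2013 begins on a Wednesday, so the first Thursday is May 2 (1 day later).

2013-05-02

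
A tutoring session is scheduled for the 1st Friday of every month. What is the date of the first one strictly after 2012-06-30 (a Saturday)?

June 2012 starts on a Friday, so its 1st Friday is 2012-06-01.
That is not after 2012-06-30, so look at July 2012.
July 2012 starts on a Sunday, so its 1st Friday is 2012-07-06 (5 days in).

2012-07-06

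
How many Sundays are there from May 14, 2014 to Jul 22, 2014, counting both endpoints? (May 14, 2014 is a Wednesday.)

10

May 14, 2014 is a Wednesday; the first Sunday on or after it is May 18, 2014 (4 days later).
From May 18, 2014 to Jul 22, 2014: 13 + 30 + 22 = 65 days (rest of May, Jun, Jul).
65 ÷ 7 = 9 full weeks with remainder 2, so 9 more Sundays after the first → 10.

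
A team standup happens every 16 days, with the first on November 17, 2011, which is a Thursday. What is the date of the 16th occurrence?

The 16th occurrence is 15 intervals after the first: 15 × 16 = 240 days after November 17, 2011.
November has 30 days — 13 days to the end of November leaves 227.
December has 31 days (196 left).
January has 31 days (165 left).
February has 29 days (136 left).
March has 31 days (105 left).
April has 30 days (75 left).
May has 31 days (44 left).
June has 30 days (14 left).
14 days into July → July 14, 2012.

July 14, 2012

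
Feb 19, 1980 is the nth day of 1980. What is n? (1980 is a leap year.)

Days in months before Feb: 31 = 31.
Plus 19 days into Feb → day 50.

50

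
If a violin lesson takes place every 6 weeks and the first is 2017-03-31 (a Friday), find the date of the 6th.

2017-10-27

The 6th occurrence is 5 intervals after the first: 5 × 42 = 210 days after 2017-03-31.
March has 31 days — 0 days to the end of March leaves 210.
April has 30 days (180 left).
May has 31 days (149 left).
June has 30 days (119 left).
July has 31 days (88 left).
August has 31 days (57 left).
September has 30 days (27 left).
27 days into October → 2017-10-27.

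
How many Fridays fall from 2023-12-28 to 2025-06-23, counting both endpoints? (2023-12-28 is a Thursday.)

78

2023-12-28 is a Thursday; the first Friday on or after it is 2023-12-29 (1 day later).
From 2023-12-29 to 2025-06-23: 2 + 366 + 174 = 542 days (rest of 2023, 2024, to 2025-06-23 in 2025).
542 ÷ 7 = 77 full weeks with remainder 3, so 77 more Fridays after the first → 78.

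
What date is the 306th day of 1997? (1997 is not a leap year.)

Jan has 31 days (306 − 31 = 275 remain).
Feb has 28 days (275 − 28 = 247 remain).
Mar has 31 days (247 − 31 = 216 remain).
Apr has 30 days (216 − 30 = 186 remain).
May has 31 days (186 − 31 = 155 remain).
Jun has 30 days (155 − 30 = 125 remain).
Jul has 31 days (125 − 31 = 94 remain).
Aug has 31 days (94 − 31 = 63 remain).
Sep has 30 days (63 − 30 = 33 remain).
Oct has 31 days (33 − 31 = 2 remain).
2 into Nov → Nov 2.

Nov 2, 1997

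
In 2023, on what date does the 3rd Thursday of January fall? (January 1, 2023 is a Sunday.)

2023-01-19

January 2023 begins on a Sunday, so the first Thursday is January 5 (4 days later).
The 3rd Thursday is 2 weeks later: 5 + 14 = 19.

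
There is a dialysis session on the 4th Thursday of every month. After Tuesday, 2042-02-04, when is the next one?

February 2042 starts on a Saturday; its first Thursday is the 6th, so the 4th Thursday is the 27th — 2042-02-27.
2042-02-27 is after 2042-02-04, so that is the next one.

2042-02-27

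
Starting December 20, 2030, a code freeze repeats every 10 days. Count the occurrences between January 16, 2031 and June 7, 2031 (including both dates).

Occurrences land 10·i days after December 20, 2030 for i = 0, 1, 2, …
January 16, 2031 is 27 days after the start; 27 ÷ 10 = 2 remainder 7; since the remainder is 7, round up to i = 3. First occurrence in the window: #4 on January 19, 2031 (3×10 = 30 days in).
June 7, 2031 is 169 days after the start; 169 ÷ 10 = 16 remainder 9. Last occurrence in the window: #17 on May 29, 2031.
Occurrences #4 through #17: 14 in total.

14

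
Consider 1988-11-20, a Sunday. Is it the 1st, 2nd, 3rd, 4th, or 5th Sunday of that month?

Day 20 falls in week ⌈20/7⌉ of the month.
Days 1–7 hold the 1st Sunday, 8–14 the 2nd, 15–21 the 3rd, 22–28 the 4th, 29–31 the 5th.
20 is in the range for the 3rd.

3rd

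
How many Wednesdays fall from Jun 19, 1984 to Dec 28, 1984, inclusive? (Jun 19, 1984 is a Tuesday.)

28

Jun 19, 1984 is a Tuesday; the first Wednesday on or after it is Jun 20, 1984 (1 day later).
From Jun 20, 1984 to Dec 28, 1984: 10 + 31 + 31 + 30 + 31 + 30 + 28 = 191 days (rest of Jun, Jul, Aug, Sep, Oct, Nov, Dec).
191 ÷ 7 = 27 full weeks with remainder 2, so 27 more Wednesdays after the first → 28.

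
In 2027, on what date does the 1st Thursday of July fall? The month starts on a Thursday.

July 2027 begins on a Thursday, so the first Thursday is July 1.

2027-07-01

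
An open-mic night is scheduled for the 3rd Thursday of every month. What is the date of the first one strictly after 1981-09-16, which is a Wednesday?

September 1981 starts on a Tuesday; its first Thursday is the 3rd, so the 3rd Thursday is the 17th — 1981-09-17.
1981-09-17 is after 1981-09-16, so that is the next one.

1981-09-17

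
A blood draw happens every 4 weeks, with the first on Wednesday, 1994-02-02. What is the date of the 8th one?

1994-08-17

The 8th occurrence is 7 intervals after the first: 7 × 28 = 196 days after 1994-02-02.
February has 28 days — 26 days to the end of February leaves 170.
March has 31 days (139 left).
April has 30 days (109 left).
May has 31 days (78 left).
June has 30 days (48 left).
July has 31 days (17 left).
17 days into August → 1994-08-17.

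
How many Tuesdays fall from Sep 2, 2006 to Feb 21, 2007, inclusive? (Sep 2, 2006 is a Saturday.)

25

Sep 2, 2006 is a Saturday; the first Tuesday on or after it is Sep 5, 2006 (3 days later).
From Sep 5, 2006 to Feb 21, 2007: 25 + 31 + 30 + 31 + 31 + 21 = 169 days (rest of Sep, Oct, Nov, Dec, Jan, Feb).
169 ÷ 7 = 24 full weeks with remainder 1, so 24 more Tuesdays after the first → 25.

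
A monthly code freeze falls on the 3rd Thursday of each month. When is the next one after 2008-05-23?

2008-06-19

May 2008 starts on a Thursday; its first Thursday is the 1st, so the 3rd Thursday is the 15th — 2008-05-15.
That is not after 2008-05-23, so look at June 2008.
June 2008 starts on a Sunday; its first Thursday is the 5th, so the 3rd Thursday is the 19th — 2008-06-19.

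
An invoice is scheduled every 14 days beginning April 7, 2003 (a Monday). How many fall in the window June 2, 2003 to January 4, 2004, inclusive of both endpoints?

Occurrences land 14·i days after April 7, 2003 for i = 0, 1, 2, …
June 2, 2003 is 56 days after the start; 56 ÷ 14 = 4 remainder 0. First occurrence in the window: #5 on June 2, 2003 (4×14 = 56 days in).
January 4, 2004 is 272 days after the start; 272 ÷ 14 = 19 remainder 6. Last occurrence in the window: #20 on December 29, 2003.
Occurrences #5 through #20: 16 in total.

16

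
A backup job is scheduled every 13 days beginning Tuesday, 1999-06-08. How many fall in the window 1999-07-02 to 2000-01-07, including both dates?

15

Occurrences land 13·i days after 1999-06-08 for i = 0, 1, 2, …
1999-07-02 is 24 days after the start; 24 ÷ 13 = 1 remainder 11; since the remainder is 11, round up to i = 2. First occurrence in the window: #3 on 1999-07-04 (2×13 = 26 days in).
2000-01-07 is 213 days after the start; 213 ÷ 13 = 16 remainder 5. Last occurrence in the window: #17 on 2000-01-02.
Occurrences #3 through #17: 15 in total.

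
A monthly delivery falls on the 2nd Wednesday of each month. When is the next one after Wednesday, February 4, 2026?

February 11, 2026

February 2026 starts on a Sunday; its first Wednesday is the 4th, so the 2nd Wednesday is the 11th — February 11, 2026.
February 11, 2026 is after February 4, 2026, so that is the next one.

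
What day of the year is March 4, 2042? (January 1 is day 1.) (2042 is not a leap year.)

Days in months before March: 31 + 28 = 59.
Plus 4 days into March → day 63.

63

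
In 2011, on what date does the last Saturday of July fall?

July 2011 begins on a Friday, so the first Saturday is July 2 (1 day later).
July 2011 has 31 days. Adding weeks: 2, 9, 16, 23, 30 — the last one ≤ 31 is the 30th.

2011-07-30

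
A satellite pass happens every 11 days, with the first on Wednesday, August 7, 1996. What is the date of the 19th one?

February 21, 1997

The 19th occurrence is 18 intervals after the first: 18 × 11 = 198 days after August 7, 1996.
August has 31 days — 24 days to the end of August leaves 174.
September has 30 days (144 left).
October has 31 days (113 left).
November has 30 days (83 left).
December has 31 days (52 left).
January has 31 days (21 left).
21 days into February → February 21, 1997.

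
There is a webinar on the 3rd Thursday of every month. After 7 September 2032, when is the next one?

16 September 2032

September 2032 starts on a Wednesday; its first Thursday is the 2nd, so the 3rd Thursday is the 16th — 16 September 2032.
16 September 2032 is after 7 September 2032, so that is the next one.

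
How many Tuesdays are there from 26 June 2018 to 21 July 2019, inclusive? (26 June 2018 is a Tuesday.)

26 June 2018 is a Tuesday; the first Tuesday on or after it is 26 June 2018.
From 26 June 2018 to 21 July 2019: 188 + 202 = 390 days (rest of 2018, to 21 July 2019 in 2019).
390 ÷ 7 = 55 full weeks with remainder 5, so 55 more Tuesdays after the first → 56.

56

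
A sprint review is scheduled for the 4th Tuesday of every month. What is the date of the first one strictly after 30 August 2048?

August 2048 starts on a Saturday; its first Tuesday is the 4th, so the 4th Tuesday is the 25th — 25 August 2048.
That is not after 30 August 2048, so look at September 2048.
September 2048 starts on a Tuesday; its first Tuesday is the 1st, so the 4th Tuesday is the 22nd — 22 September 2048.

22 September 2048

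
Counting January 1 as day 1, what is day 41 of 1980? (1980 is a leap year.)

January has 31 days (41 − 31 = 10 remain).
10 into February → February 10.

February 10, 1980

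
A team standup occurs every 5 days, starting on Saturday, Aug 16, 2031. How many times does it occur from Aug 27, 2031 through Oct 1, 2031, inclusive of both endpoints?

Occurrences land 5·i days after Aug 16, 2031 for i = 0, 1, 2, …
Aug 27, 2031 is 11 days after the start; 11 ÷ 5 = 2 remainder 1; since the remainder is 1, round up to i = 3. First occurrence in the window: #4 on Aug 31, 2031 (3×5 = 15 days in).
Oct 1, 2031 is 46 days after the start; 46 ÷ 5 = 9 remainder 1. Last occurrence in the window: #10 on Sep 30, 2031.
Occurrences #4 through #10: 7 in total.

7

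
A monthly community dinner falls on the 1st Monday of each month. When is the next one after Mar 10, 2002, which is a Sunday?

Mar 2002 starts on a Friday, so its 1st Monday is Mar 4, 2002 (3 days in).
That is not after Mar 10, 2002, so look at Apr 2002.
Apr 2002 starts on a Monday, so its 1st Monday is Apr 1, 2002.

Apr 1, 2002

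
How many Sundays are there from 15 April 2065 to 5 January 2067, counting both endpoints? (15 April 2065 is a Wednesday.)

15 April 2065 is a Wednesday; the first Sunday on or after it is 19 April 2065 (4 days later).
From 19 April 2065 to 5 January 2067: 256 + 365 + 5 = 626 days (rest of 2065, 2066, to 5 January 2067 in 2067).
626 ÷ 7 = 89 full weeks with remainder 3, so 89 more Sundays after the first → 90.

90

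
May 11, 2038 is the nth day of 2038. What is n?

Days in months before May: 31 + 28 + 31 + 30 = 120.
Plus 11 days into May → day 131.

131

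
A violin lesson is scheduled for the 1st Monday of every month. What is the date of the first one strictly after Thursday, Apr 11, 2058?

May 6, 2058

Apr 2058 starts on a Monday, so its 1st Monday is Apr 1, 2058.
That is not after Apr 11, 2058, so look at May 2058.
May 2058 starts on a Wednesday, so its 1st Monday is May 6, 2058 (5 days in).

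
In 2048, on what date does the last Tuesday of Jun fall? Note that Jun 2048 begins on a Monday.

Jun 2048 begins on a Monday, so the first Tuesday is Jun 2 (1 day later).
Jun 2048 has 30 days. Adding weeks: 2, 9, 16, 23, 30 — the last one ≤ 30 is the 30th.

Jun 30, 2048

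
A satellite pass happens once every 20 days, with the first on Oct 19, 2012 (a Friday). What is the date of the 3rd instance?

The 3rd occurrence is 2 intervals after the first: 2 × 20 = 40 days after Oct 19, 2012.
Oct has 31 days — 12 days to the end of Oct leaves 28.
28 days into Nov → Nov 28, 2012.

Nov 28, 2012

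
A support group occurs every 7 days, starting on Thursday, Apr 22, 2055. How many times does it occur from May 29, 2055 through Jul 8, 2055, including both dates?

Occurrences land 7·i days after Apr 22, 2055 for i = 0, 1, 2, …
May 29, 2055 is 37 days after the start; 37 ÷ 7 = 5 remainder 2; since the remainder is 2, round up to i = 6. First occurrence in the window: #7 on Jun 3, 2055 (6×7 = 42 days in).
Jul 8, 2055 is 77 days after the start; 77 ÷ 7 = 11 remainder 0. Last occurrence in the window: #12 on Jul 8, 2055.
Occurrences #7 through #12: 6 in total.

6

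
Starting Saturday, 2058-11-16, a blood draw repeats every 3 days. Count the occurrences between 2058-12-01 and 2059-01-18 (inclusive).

Occurrences land 3·i days after 2058-11-16 for i = 0, 1, 2, …
2058-12-01 is 15 days after the start; 15 ÷ 3 = 5 remainder 0. First occurrence in the window: #6 on 2058-12-01 (5×3 = 15 days in).
2059-01-18 is 63 days after the start; 63 ÷ 3 = 21 remainder 0. Last occurrence in the window: #22 on 2059-01-18.
Occurrences #6 through #22: 17 in total.

17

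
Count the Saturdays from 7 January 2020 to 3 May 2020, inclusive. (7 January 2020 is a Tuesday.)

17

7 January 2020 is a Tuesday; the first Saturday on or after it is 11 January 2020 (4 days later).
From 11 January 2020 to 3 May 2020: 20 + 29 + 31 + 30 + 3 = 113 days (rest of January, February, March, April, May).
113 ÷ 7 = 16 full weeks with remainder 1, so 16 more Saturdays after the first → 17.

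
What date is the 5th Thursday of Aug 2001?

Aug 30, 2001

Aug 2001 begins on a Wednesday, so the first Thursday is Aug 2 (1 day later).
The 5th Thursday is 4 weeks later: 2 + 28 = 30.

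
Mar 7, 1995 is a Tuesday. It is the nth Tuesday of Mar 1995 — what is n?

Day 7 falls in week ⌈7/7⌉ of the month.
Days 1–7 hold the 1st Tuesday, 8–14 the 2nd, 15–21 the 3rd, 22–28 the 4th, 29–31 the 5th.
7 is in the range for the 1st.

1st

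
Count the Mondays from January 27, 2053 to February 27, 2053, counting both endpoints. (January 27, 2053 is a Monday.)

January 27, 2053 is a Monday; the first Monday on or after it is January 27, 2053.
From January 27, 2053 to February 27, 2053: 4 + 27 = 31 days (rest of January, February).
31 ÷ 7 = 4 full weeks with remainder 3, so 4 more Mondays after the first → 5.

5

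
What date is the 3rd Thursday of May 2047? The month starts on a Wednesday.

May 2047 begins on a Wednesday, so the first Thursday is May 2 (1 day later).
The 3rd Thursday is 2 weeks later: 2 + 14 = 16.

2047-05-16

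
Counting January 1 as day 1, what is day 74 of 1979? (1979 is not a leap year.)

March 15, 1979

January has 31 days (74 − 31 = 43 remain).
February has 28 days (43 − 28 = 15 remain).
15 into March → March 15.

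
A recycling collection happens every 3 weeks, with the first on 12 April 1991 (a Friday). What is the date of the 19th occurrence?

24 April 1992

The 19th occurrence is 18 intervals after the first: 18 × 21 = 378 days after 12 April 1991.
April has 30 days — 18 days to the end of April leaves 360.
May has 31 days (329 left).
June has 30 days (299 left).
July has 31 days (268 left).
August has 31 days (237 left).
September has 30 days (207 left).
October has 31 days (176 left).
November has 30 days (146 left).
December has 31 days (115 left).
January has 31 days (84 left).
February has 29 days (55 left).
March has 31 days (24 left).
24 days into April → 24 April 1992.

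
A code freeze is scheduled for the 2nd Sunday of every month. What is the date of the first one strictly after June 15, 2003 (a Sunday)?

July 13, 2003

June 2003 starts on a Sunday; its first Sunday is the 1st, so the 2nd Sunday is the 8th — June 8, 2003.
That is not after June 15, 2003, so look at July 2003.
July 2003 starts on a Tuesday; its first Sunday is the 6th, so the 2nd Sunday is the 13th — July 13, 2003.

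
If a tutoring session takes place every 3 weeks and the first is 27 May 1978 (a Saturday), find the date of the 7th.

30 September 1978

The 7th occurrence is 6 intervals after the first: 6 × 21 = 126 days after 27 May 1978.
May has 31 days — 4 days to the end of May leaves 122.
June has 30 days (92 left).
July has 31 days (61 left).
August has 31 days (30 left).
30 days into September → 30 September 1978.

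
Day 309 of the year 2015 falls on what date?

Jan has 31 days (309 − 31 = 278 remain).
Feb has 28 days (278 − 28 = 250 remain).
Mar has 31 days (250 − 31 = 219 remain).
Apr has 30 days (219 − 30 = 189 remain).
May has 31 days (189 − 31 = 158 remain).
Jun has 30 days (158 − 30 = 128 remain).
Jul has 31 days (128 − 31 = 97 remain).
Aug has 31 days (97 − 31 = 66 remain).
Sep has 30 days (66 − 30 = 36 remain).
Oct has 31 days (36 − 31 = 5 remain).
5 into Nov → Nov 5.

Nov 5, 2015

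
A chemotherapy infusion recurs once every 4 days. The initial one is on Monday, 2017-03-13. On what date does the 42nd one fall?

The 42nd occurrence is 41 intervals after the first: 41 × 4 = 164 days after 2017-03-13.
March has 31 days — 18 days to the end of March leaves 146.
April has 30 days (116 left).
May has 31 days (85 left).
June has 30 days (55 left).
July has 31 days (24 left).
24 days into August → 2017-08-24.

2017-08-24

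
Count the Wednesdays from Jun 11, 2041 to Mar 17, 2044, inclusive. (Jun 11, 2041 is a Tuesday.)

145

Jun 11, 2041 is a Tuesday; the first Wednesday on or after it is Jun 12, 2041 (1 day later).
From Jun 12, 2041 to Mar 17, 2044: 202 + 365 + 365 + 77 = 1009 days (rest of 2041, 2042, 2043, to Mar 17, 2044 in 2044).
1009 ÷ 7 = 144 full weeks with remainder 1, so 144 more Wednesdays after the first → 145.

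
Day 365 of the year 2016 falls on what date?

January has 31 days (365 − 31 = 334 remain).
February has 29 days (334 − 29 = 305 remain).
March has 31 days (305 − 31 = 274 remain).
April has 30 days (274 − 30 = 244 remain).
May has 31 days (244 − 31 = 213 remain).
June has 30 days (213 − 30 = 183 remain).
July has 31 days (183 − 31 = 152 remain).
August has 31 days (152 − 31 = 121 remain).
September has 30 days (121 − 30 = 91 remain).
October has 31 days (91 − 31 = 60 remain).
November has 30 days (60 − 30 = 30 remain).
30 into December → December 30.

2016-12-30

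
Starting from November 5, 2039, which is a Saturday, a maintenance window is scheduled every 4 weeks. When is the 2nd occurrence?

December 3, 2039

The 2nd occurrence is 1 interval after the first: 1 × 28 = 28 days after November 5, 2039.
November has 30 days — 25 days to the end of November leaves 3.
3 days into December → December 3, 2039.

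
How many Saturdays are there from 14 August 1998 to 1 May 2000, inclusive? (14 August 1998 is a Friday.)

90

14 August 1998 is a Friday; the first Saturday on or after it is 15 August 1998 (1 day later).
From 15 August 1998 to 1 May 2000: 138 + 365 + 122 = 625 days (rest of 1998, 1999, to 1 May 2000 in 2000).
625 ÷ 7 = 89 full weeks with remainder 2, so 89 more Saturdays after the first → 90.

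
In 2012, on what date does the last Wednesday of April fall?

25 April 2012

April 2012 begins on a Sunday, so the first Wednesday is April 4 (3 days later).
April 2012 has 30 days. Adding weeks: 4, 11, 18, 25 — the last one ≤ 30 is the 25th.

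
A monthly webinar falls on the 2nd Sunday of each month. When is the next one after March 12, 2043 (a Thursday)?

April 12, 2043

March 2043 starts on a Sunday; its first Sunday is the 1st, so the 2nd Sunday is the 8th — March 8, 2043.
That is not after March 12, 2043, so look at April 2043.
April 2043 starts on a Wednesday; its first Sunday is the 5th, so the 2nd Sunday is the 12th — April 12, 2043.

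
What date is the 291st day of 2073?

18 October 2073

January has 31 days (291 − 31 = 260 remain).
February has 28 days (260 − 28 = 232 remain).
March has 31 days (232 − 31 = 201 remain).
April has 30 days (201 − 30 = 171 remain).
May has 31 days (171 − 31 = 140 remain).
June has 30 days (140 − 30 = 110 remain).
July has 31 days (110 − 31 = 79 remain).
August has 31 days (79 − 31 = 48 remain).
September has 30 days (48 − 30 = 18 remain).
18 into October → October 18.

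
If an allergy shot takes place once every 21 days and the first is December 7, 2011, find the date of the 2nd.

December 28, 2011

The 2nd occurrence is 1 interval after the first: 1 × 21 = 21 days after December 7, 2011.
21 days later is December 28, 2011.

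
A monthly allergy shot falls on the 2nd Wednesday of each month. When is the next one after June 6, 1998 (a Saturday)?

June 10, 1998

June 1998 starts on a Monday; its first Wednesday is the 3rd, so the 2nd Wednesday is the 10th — June 10, 1998.
June 10, 1998 is after June 6, 1998, so that is the next one.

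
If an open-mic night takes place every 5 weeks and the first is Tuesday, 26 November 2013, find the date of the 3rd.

The 3rd occurrence is 2 intervals after the first: 2 × 35 = 70 days after 26 November 2013.
November has 30 days — 4 days to the end of November leaves 66.
December has 31 days (35 left).
January has 31 days (4 left).
4 days into February → 4 February 2014.

4 February 2014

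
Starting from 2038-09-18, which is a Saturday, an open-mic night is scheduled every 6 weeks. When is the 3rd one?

2038-12-11

The 3rd occurrence is 2 intervals after the first: 2 × 42 = 84 days after 2038-09-18.
September has 30 days — 12 days to the end of September leaves 72.
October has 31 days (41 left).
November has 30 days (11 left).
11 days into December → 2038-12-11.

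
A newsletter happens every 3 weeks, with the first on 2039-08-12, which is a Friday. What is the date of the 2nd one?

2039-09-02

The 2nd occurrence is 1 interval after the first: 1 × 21 = 21 days after 2039-08-12.
August has 31 days — 19 days to the end of August leaves 2.
2 days into September → 2039-09-02.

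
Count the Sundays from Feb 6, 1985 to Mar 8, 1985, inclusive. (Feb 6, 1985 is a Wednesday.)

4

Feb 6, 1985 is a Wednesday; the first Sunday on or after it is Feb 10, 1985 (4 days later).
From Feb 10, 1985 to Mar 8, 1985: 18 + 8 = 26 days (rest of Feb, Mar).
26 ÷ 7 = 3 full weeks with remainder 5, so 3 more Sundays after the first → 4.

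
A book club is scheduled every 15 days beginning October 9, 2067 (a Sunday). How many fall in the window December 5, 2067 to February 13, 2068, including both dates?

5

Occurrences land 15·i days after October 9, 2067 for i = 0, 1, 2, …
December 5, 2067 is 57 days after the start; 57 ÷ 15 = 3 remainder 12; since the remainder is 12, round up to i = 4. First occurrence in the window: #5 on December 8, 2067 (4×15 = 60 days in).
February 13, 2068 is 127 days after the start; 127 ÷ 15 = 8 remainder 7. Last occurrence in the window: #9 on February 6, 2068.
Occurrences #5 through #9: 5 in total.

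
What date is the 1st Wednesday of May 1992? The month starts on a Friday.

May 6, 1992

May 1992 begins on a Friday, so the first Wednesday is May 6 (5 days later).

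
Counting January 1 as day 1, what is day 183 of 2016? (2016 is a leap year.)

January has 31 days (183 − 31 = 152 remain).
February has 29 days (152 − 29 = 123 remain).
March has 31 days (123 − 31 = 92 remain).
April has 30 days (92 − 30 = 62 remain).
May has 31 days (62 − 31 = 31 remain).
June has 30 days (31 − 30 = 1 remain).
1 into July → July 1.

2016-07-01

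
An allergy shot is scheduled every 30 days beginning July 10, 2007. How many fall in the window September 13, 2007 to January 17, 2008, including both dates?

Occurrences land 30·i days after July 10, 2007 for i = 0, 1, 2, …
September 13, 2007 is 65 days after the start; 65 ÷ 30 = 2 remainder 5; since the remainder is 5, round up to i = 3. First occurrence in the window: #4 on October 8, 2007 (3×30 = 90 days in).
January 17, 2008 is 191 days after the start; 191 ÷ 30 = 6 remainder 11. Last occurrence in the window: #7 on January 6, 2008.
Occurrences #4 through #7: 4 in total.

4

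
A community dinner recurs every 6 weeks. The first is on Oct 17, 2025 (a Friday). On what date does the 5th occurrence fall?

Apr 3, 2026

The 5th occurrence is 4 intervals after the first: 4 × 42 = 168 days after Oct 17, 2025.
Oct has 31 days — 14 days to the end of Oct leaves 154.
Nov has 30 days (124 left).
Dec has 31 days (93 left).
Jan has 31 days (62 left).
Feb has 28 days (34 left).
Mar has 31 days (3 left).
3 days into Apr → Apr 3, 2026.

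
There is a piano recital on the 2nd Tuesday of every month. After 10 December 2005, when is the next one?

December 2005 starts on a Thursday; its first Tuesday is the 6th, so the 2nd Tuesday is the 13th — 13 December 2005.
13 December 2005 is after 10 December 2005, so that is the next one.

13 December 2005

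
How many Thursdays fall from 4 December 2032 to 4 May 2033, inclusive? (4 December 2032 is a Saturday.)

21

4 December 2032 is a Saturday; the first Thursday on or after it is 9 December 2032 (5 days later).
From 9 December 2032 to 4 May 2033: 22 + 31 + 28 + 31 + 30 + 4 = 146 days (rest of December, January, February, March, April, May).
146 ÷ 7 = 20 full weeks with remainder 6, so 20 more Thursdays after the first → 21.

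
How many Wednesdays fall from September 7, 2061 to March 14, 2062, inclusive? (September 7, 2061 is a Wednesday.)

27

September 7, 2061 is a Wednesday; the first Wednesday on or after it is September 7, 2061.
From September 7, 2061 to March 14, 2062: 23 + 31 + 30 + 31 + 31 + 28 + 14 = 188 days (rest of September, October, November, December, January, February, March).
188 ÷ 7 = 26 full weeks with remainder 6, so 26 more Wednesdays after the first → 27.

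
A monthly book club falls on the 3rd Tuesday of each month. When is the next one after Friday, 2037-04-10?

2037-04-21

April 2037 starts on a Wednesday; its first Tuesday is the 7th, so the 3rd Tuesday is the 21st — 2037-04-21.
2037-04-21 is after 2037-04-10, so that is the next one.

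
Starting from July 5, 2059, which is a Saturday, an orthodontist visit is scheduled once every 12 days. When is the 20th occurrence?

The 20th occurrence is 19 intervals after the first: 19 × 12 = 228 days after July 5, 2059.
July has 31 days — 26 days to the end of July leaves 202.
August has 31 days (171 left).
September has 30 days (141 left).
October has 31 days (110 left).
November has 30 days (80 left).
December has 31 days (49 left).
January has 31 days (18 left).
18 days into February → February 18, 2060.

February 18, 2060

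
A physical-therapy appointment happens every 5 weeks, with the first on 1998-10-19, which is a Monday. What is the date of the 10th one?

1999-08-30

The 10th occurrence is 9 intervals after the first: 9 × 35 = 315 days after 1998-10-19.
October has 31 days — 12 days to the end of October leaves 303.
November has 30 days (273 left).
December has 31 days (242 left).
January has 31 days (211 left).
February has 28 days (183 left).
March has 31 days (152 left).
April has 30 days (122 left).
May has 31 days (91 left).
June has 30 days (61 left).
July has 31 days (30 left).
30 days into August → 1999-08-30.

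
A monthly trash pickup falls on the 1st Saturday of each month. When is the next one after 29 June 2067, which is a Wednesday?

2 July 2067

June 2067 starts on a Wednesday, so its 1st Saturday is 4 June 2067 (3 days in).
That is not after 29 June 2067, so look at July 2067.
July 2067 starts on a Friday, so its 1st Saturday is 2 July 2067 (1 day in).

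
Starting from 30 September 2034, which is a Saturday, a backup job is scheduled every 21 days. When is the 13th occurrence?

9 June 2035

The 13th occurrence is 12 intervals after the first: 12 × 21 = 252 days after 30 September 2034.
September has 30 days — 0 days to the end of September leaves 252.
October has 31 days (221 left).
November has 30 days (191 left).
December has 31 days (160 left).
January has 31 days (129 left).
February has 28 days (101 left).
March has 31 days (70 left).
April has 30 days (40 left).
May has 31 days (9 left).
9 days into June → 9 June 2035.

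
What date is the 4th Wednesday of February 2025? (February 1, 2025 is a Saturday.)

February 2025 begins on a Saturday, so the first Wednesday is February 5 (4 days later).
The 4th Wednesday is 3 weeks later: 5 + 21 = 26.

26 February 2025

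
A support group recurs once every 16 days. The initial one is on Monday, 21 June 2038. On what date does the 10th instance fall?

12 November 2038

The 10th occurrence is 9 intervals after the first: 9 × 16 = 144 days after 21 June 2038.
June has 30 days — 9 days to the end of June leaves 135.
July has 31 days (104 left).
August has 31 days (73 left).
September has 30 days (43 left).
October has 31 days (12 left).
12 days into November → 12 November 2038.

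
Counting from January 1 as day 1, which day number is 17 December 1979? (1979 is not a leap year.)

351

Days in months before December: 31 + 28 + 31 + 30 + 31 + 30 + 31 + 31 + 30 + 31 + 30 = 334.
Plus 17 days into December → day 351.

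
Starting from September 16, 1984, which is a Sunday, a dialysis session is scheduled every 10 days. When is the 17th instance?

The 17th occurrence is 16 intervals after the first: 16 × 10 = 160 days after September 16, 1984.
September has 30 days — 14 days to the end of September leaves 146.
October has 31 days (115 left).
November has 30 days (85 left).
December has 31 days (54 left).
January has 31 days (23 left).
23 days into February → February 23, 1985.

February 23, 1985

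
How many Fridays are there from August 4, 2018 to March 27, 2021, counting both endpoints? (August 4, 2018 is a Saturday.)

August 4, 2018 is a Saturday; the first Friday on or after it is August 10, 2018 (6 days later).
From August 10, 2018 to March 27, 2021: 143 + 365 + 366 + 86 = 960 days (rest of 2018, 2019, 2020, to March 27, 2021 in 2021).
960 ÷ 7 = 137 full weeks with remainder 1, so 137 more Fridays after the first → 138.

138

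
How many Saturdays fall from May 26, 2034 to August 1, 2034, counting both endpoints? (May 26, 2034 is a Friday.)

10

May 26, 2034 is a Friday; the first Saturday on or after it is May 27, 2034 (1 day later).
From May 27, 2034 to August 1, 2034: 4 + 30 + 31 + 1 = 66 days (rest of May, June, July, August).
66 ÷ 7 = 9 full weeks with remainder 3, so 9 more Saturdays after the first → 10.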